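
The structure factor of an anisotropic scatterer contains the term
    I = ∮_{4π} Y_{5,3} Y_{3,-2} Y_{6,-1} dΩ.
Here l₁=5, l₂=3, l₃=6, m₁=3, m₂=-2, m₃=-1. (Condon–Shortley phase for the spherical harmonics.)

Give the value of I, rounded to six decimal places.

m-sum 0 ✓  L=14 even ✓  2≤6≤8 ✓
Π(2lᵢ+1) = 11×7×13 = 1001
triangle coeff Δ(5,3,6) = 1/675675
Σ_t [0,2]: t=0:+1/8640 t=1:−1/2304 t=2:+1/8640 = -7/34560
(3j)²=7/429 [(5 3 6; 0 0 0)], sign=-1
Σ_t [0,1]: t=0:+1/17280 t=1:−1/120960 = 1/20160
(3j)²=64/3003 [(5 3 6; 3 -2 -1)], sign=-1
⇒ 4πI² = 448/1287
I = (+1)√(448/1287/(4π)) = 0.16643505

0.166435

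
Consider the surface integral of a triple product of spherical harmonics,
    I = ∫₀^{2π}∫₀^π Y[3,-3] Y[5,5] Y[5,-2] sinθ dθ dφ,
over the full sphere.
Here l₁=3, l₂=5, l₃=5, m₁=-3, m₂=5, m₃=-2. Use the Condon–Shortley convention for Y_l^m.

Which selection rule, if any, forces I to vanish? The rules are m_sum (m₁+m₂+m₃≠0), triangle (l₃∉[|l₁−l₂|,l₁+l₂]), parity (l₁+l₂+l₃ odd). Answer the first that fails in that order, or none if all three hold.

parity

m₁+m₂+m₃ = -3 + 5 − 2 = 0  ✓
triangle: |3−5|=2 ≤ l₃=5 ≤ 3+5=8  ✓
parity: l₁+l₂+l₃ = 13 is odd  ✗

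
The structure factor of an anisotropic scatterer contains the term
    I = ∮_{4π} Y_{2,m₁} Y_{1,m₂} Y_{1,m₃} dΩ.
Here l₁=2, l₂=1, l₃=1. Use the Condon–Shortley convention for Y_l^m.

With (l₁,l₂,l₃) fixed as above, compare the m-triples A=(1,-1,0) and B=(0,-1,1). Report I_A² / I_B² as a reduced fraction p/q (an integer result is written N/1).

Shared (l₁,l₂,l₃)=(2,1,1): N and (l;000)² cancel in I_A²/I_B².
A: Δ = 2!·2!·0!/5! = 1/30; Racah Σ t=0..0: t=0:+1/2 = 1/2; ⇒ 3j(2 1 1; 1 -1 0)² = 1/10, sgn -1
B: Δ = 2!·2!·0!/5! = 1/30; Racah Σ t=0..0: t=0:+1/4 = 1/4; ⇒ 3j(2 1 1; 0 -1 1)² = 1/30, sgn +1
I_A²/I_B² = (1/10)/(1/30) = 3/1

3/1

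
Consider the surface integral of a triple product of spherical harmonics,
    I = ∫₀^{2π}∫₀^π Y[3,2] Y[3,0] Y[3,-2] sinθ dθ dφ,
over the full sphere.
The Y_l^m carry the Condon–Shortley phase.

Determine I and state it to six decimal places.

l₁+l₂+l₃=9 is odd: 3j(l;000)=0 ⇒ I=0

0.000000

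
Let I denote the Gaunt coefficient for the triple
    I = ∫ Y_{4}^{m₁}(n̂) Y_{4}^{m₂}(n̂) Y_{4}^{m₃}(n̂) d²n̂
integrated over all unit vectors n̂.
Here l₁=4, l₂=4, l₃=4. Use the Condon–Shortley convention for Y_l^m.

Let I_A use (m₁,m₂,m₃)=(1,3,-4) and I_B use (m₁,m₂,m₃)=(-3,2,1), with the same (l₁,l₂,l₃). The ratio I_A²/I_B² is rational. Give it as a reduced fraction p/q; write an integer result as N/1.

l's match ⇒ only the (l;m) 3-j factors differ between A and B.
A: triangle coeff Δ(4,4,4) = 1/450450; Σ_t [3,3]: t=3:−1/3456 = -1/3456; (3j)²=35/1287 [(4 4 4; 1 3 -4)], sign=-1
B: triangle coeff Δ(4,4,4) = 1/450450; Σ_t [3,4]: t=3:−1/864 t=4:+1/576 = 1/1728; (3j)²=5/1287 [(4 4 4; -3 2 1)], sign=-1
I_A²/I_B² = (35/1287)/(5/1287) = 7/1

7/1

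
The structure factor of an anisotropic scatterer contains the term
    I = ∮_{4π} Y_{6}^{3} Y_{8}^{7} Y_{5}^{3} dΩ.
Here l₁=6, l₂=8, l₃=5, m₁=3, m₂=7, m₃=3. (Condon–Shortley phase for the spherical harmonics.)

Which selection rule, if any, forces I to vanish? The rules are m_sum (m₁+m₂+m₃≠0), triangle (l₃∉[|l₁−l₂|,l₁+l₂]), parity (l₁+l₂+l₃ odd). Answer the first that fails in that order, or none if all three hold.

m_sum

Σmᵢ = 13  ✗
l₃∈[|l₁−l₂|,l₁+l₂]=[2,14], have l₃=5
Σlᵢ = 19 ⇒ odd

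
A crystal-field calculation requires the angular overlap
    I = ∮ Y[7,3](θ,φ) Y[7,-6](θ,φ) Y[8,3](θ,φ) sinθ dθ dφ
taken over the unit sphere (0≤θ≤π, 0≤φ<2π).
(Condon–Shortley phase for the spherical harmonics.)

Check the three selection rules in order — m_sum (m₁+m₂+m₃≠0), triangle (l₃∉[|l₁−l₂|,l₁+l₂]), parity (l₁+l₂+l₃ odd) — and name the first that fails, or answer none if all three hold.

azimuthal sum: 3 − 6 + 3 = 0  ✓
0 ≤ 8 ≤ 14 (triangle on l)  ✓
L = 7 + 7 + 8 = 22 (even)  ✓

none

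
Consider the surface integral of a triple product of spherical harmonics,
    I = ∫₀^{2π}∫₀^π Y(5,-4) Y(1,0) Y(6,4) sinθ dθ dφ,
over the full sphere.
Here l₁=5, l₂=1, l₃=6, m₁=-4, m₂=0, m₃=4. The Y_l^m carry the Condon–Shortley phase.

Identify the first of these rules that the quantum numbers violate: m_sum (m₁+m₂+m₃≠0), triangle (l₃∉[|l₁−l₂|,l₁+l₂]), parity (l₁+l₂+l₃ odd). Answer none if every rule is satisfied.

none

azimuthal sum: -4 + 0 + 4 = 0  ✓
4 ≤ 6 ≤ 6 (triangle on l)  ✓
L = 5 + 1 + 6 = 12 (even)  ✓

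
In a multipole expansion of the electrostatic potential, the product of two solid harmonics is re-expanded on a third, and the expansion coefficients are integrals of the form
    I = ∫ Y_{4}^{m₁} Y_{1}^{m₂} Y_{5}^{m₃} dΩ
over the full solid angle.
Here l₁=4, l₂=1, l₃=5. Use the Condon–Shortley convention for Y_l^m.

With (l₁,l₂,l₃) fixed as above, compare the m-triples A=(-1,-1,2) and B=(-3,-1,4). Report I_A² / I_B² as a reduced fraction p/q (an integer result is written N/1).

Shared (l₁,l₂,l₃)=(4,1,5): N and (l;000)² cancel in I_A²/I_B².
A: Δ = 0!·8!·2!/11! = 1/495; Racah Σ t=0..0: t=0:+1/1440 = 1/1440; ⇒ 3j(4 1 5; -1 -1 2)² = 7/165, sgn -1
B: Δ = 0!·8!·2!/11! = 1/495; Racah Σ t=0..0: t=0:+1/10080 = 1/10080; ⇒ 3j(4 1 5; -3 -1 4)² = 4/55, sgn -1
I_A²/I_B² = (7/165)/(4/55) = 7/12

7/12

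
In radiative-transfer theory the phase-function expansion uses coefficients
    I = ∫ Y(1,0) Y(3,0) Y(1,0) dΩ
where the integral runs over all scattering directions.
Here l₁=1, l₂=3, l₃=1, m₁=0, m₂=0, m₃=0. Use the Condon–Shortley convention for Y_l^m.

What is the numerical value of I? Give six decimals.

0.000000

l₃=1 ∉ [2,4] — triangle fails ⇒ I = 0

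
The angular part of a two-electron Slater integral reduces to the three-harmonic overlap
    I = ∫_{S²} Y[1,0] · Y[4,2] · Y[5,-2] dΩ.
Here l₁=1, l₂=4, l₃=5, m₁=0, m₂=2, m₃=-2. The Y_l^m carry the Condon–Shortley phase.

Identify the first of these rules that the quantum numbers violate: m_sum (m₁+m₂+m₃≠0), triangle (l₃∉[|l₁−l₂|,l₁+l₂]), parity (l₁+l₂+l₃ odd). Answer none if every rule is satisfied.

azimuthal sum: 0 + 2 − 2 = 0  ✓
3 ≤ 5 ≤ 5 (triangle on l)  ✓
L = 1 + 4 + 5 = 10 (even)  ✓

none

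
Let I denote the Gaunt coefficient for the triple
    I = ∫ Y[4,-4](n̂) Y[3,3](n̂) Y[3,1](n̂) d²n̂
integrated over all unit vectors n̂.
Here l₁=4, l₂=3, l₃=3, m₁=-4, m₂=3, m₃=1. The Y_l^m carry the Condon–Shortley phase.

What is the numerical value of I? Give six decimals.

-0.166198

Checks pass: Σm=0; 10 even; l₃=3∈[1,7].
(2·4+1)(2·3+1)(2·3+1) = 441
Δ: 4! 4! 2! / 11! → 1/34650
sum: t=1:−1/72 t=2:+1/16 t=3:−1/72 = 5/144
3j²(4 3 3; 0 0 0) = Δ·Π!·Σ² = 2/77  (sign -1)
sum: t=4:+1/1152 = 1/1152
3j²(4 3 3; -4 3 1) = Δ·Π!·Σ² = 1/33  (sign +1)
combine: 4πI² = 441·2/77·1/33 = 42/121
take √, sign -1: I = -0.16619847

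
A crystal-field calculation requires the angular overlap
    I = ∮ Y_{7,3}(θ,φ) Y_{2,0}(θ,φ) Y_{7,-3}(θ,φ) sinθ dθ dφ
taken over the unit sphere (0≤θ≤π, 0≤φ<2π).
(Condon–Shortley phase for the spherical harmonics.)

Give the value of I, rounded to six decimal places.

Rules hold: Σm=0, L=16 even, 5≤7≤9.
N = 15·5·15 = 1125
Δ = 2!·12!·2!/17! = 1/185640
Racah Σ t=0..2: t=0:+1/2419200 t=1:−1/518400 t=2:+1/2419200 = -1/907200
⇒ 3j(7 2 7; 0 0 0)² = 56/3315, sgn +1
Racah Σ t=0..2: t=0:+1/3870720 t=1:−1/2177280 t=2:+1/29030400 = -29/174182400
⇒ 3j(7 2 7; 3 0 -3)² = 841/185640, sgn -1
4πI² = N·(3j₀)²·(3jₘ)² = 4205/48841
I = -1·√(0.0860957/4π) = -0.08277245

-0.082772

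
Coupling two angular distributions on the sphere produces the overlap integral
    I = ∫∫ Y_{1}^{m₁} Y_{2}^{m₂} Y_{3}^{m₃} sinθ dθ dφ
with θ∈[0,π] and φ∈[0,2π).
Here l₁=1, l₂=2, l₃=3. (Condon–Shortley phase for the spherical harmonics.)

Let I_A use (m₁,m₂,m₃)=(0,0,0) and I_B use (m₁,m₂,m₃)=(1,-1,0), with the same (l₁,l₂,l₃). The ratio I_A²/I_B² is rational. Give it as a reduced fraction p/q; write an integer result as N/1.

Shared (l₁,l₂,l₃)=(1,2,3): N and (l;000)² cancel in I_A²/I_B².
A: Δ = 0!·2!·4!/7! = 1/105; Racah Σ t=0..0: t=0:+1/4 = 1/4; ⇒ 3j(1 2 3; 0 0 0)² = 3/35, sgn -1
B: Δ = 0!·2!·4!/7! = 1/105; Racah Σ t=0..0: t=0:+1/12 = 1/12; ⇒ 3j(1 2 3; 1 -1 0)² = 1/35, sgn -1
I_A²/I_B² = (3/35)/(1/35) = 3/1

3/1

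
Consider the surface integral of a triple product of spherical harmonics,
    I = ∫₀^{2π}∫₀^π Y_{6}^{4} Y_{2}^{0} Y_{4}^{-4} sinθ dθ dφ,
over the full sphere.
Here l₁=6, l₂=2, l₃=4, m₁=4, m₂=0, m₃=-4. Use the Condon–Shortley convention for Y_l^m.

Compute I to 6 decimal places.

0.106690

Rules hold: Σm=0, L=12 even, 4≤4≤8.
N = 13·5·9 = 585
Δ = 4!·8!·0!/13! = 1/6435
Racah Σ t=2..2: t=2:+1/2304 = 1/2304
⇒ 3j(6 2 4; 0 0 0)² = 5/143, sgn +1
Racah Σ t=2..2: t=2:+1/161280 = 1/161280
⇒ 3j(6 2 4; 4 0 -4)² = 1/143, sgn +1
4πI² = N·(3j₀)²·(3jₘ)² = 225/1573
I = +1·√(0.143039/4π) = 0.10668957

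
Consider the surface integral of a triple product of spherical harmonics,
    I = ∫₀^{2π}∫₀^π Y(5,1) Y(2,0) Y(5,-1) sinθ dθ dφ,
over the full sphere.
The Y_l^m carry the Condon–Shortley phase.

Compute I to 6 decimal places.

-0.145565

m-sum 0 ✓  L=12 even ✓  3≤5≤7 ✓
Π(2lᵢ+1) = 11×5×11 = 605
triangle coeff Δ(5,2,5) = 1/38610
Σ_t [0,2]: t=0:+1/2880 t=1:−1/576 t=2:+1/2880 = -1/960
(3j)²=10/429 [(5 2 5; 0 0 0)], sign=+1
Σ_t [0,2]: t=0:+1/2304 t=1:−1/720 t=2:+1/5760 = -1/1280
(3j)²=27/1430 [(5 2 5; 1 0 -1)], sign=-1
⇒ 4πI² = 45/169
I = (-1)√(45/169/(4π)) = -0.14556534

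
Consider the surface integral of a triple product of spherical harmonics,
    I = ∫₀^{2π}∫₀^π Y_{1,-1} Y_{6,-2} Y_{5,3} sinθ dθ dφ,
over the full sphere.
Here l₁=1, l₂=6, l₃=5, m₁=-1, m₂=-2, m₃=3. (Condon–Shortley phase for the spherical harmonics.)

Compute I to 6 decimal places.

0.100084

m-sum 0 ✓  L=12 even ✓  5≤5≤7 ✓
Π(2lᵢ+1) = 3×13×11 = 429
triangle coeff Δ(1,6,5) = 1/858
Σ_t [1,1]: t=1:−1/14400 = -1/14400
(3j)²=6/143 [(1 6 5; 0 0 0)], sign=+1
Σ_t [2,2]: t=2:+1/161280 = 1/161280
(3j)²=1/143 [(1 6 5; -1 -2 3)], sign=+1
⇒ 4πI² = 18/143
I = (+1)√(18/143/(4π)) = 0.10008369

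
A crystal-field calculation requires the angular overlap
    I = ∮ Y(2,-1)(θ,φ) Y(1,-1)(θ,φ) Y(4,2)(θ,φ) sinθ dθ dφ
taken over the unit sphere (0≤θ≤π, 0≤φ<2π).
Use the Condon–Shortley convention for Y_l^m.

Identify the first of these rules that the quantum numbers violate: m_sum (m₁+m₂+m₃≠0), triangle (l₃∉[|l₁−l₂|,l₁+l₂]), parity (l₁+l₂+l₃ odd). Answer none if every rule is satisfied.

triangle

Σmᵢ = 0  ✓
l₃∈[|l₁−l₂|,l₁+l₂]=[1,3], have l₃=4  ✗
Σlᵢ = 7 ⇒ odd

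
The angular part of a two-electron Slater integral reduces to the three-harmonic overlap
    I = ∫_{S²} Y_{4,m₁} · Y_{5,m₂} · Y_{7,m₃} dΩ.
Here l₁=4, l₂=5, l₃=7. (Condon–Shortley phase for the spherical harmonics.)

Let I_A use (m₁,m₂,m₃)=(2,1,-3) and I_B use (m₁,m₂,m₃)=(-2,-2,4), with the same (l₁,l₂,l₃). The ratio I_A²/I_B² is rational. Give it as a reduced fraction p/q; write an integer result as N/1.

1183/4400

Same 4,5,7: normalisation and zero-m 3j drop out of the ratio.
A: Δ: 2! 6! 8! / 17! → 1/6126120; sum: t=0:+1/138240 t=1:−1/86400 t=2:+1/829440 = -13/4147200; 3j²(4 5 7; 2 1 -3) = Δ·Π!·Σ² = 13/3740  (sign -1)
B: Δ: 2! 6! 8! / 17! → 1/6126120; sum: t=0:+1/1036800 t=1:−1/172800 t=2:+1/483840 = -1/362880; 3j²(4 5 7; -2 -2 4) = Δ·Π!·Σ² = 20/1547  (sign +1)
I_A²/I_B² = (13/3740)/(20/1547) = 1183/4400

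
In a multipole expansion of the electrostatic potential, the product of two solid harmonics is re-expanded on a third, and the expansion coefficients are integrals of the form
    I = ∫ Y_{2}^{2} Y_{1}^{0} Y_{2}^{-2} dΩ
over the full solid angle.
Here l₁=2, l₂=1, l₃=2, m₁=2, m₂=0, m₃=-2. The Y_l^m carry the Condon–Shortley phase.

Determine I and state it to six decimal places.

0.000000

l₁+l₂+l₃=5 is odd: 3j(l;000)=0 ⇒ I=0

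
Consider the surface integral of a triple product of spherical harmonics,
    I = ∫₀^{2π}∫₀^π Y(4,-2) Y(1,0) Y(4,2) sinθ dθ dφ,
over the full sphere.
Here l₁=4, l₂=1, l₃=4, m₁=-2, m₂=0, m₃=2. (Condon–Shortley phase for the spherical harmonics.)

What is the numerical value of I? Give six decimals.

Σlᵢ=9 odd — θ-integrand is odd under cosθ→−cosθ; I=0

0.000000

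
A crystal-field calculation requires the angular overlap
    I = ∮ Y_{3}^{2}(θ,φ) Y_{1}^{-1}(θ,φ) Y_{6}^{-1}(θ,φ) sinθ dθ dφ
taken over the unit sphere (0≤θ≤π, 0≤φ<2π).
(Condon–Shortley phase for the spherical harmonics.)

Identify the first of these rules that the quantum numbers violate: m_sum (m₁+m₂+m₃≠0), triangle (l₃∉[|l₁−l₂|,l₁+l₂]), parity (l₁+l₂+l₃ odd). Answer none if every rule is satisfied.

triangle

azimuthal sum: 2 − 1 − 1 = 0  ✓
2 ≤ 6 ≤ 4 (triangle on l)  ✗
L = 3 + 1 + 6 = 10 (even)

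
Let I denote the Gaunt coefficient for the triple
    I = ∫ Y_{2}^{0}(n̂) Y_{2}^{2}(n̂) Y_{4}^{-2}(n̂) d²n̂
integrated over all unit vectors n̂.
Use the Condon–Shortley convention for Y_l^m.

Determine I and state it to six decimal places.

Rules hold: Σm=0, L=8 even, 0≤4≤4.
N = 5·5·9 = 225
Δ = 0!·4!·4!/9! = 1/630
Racah Σ t=0..0: t=0:+1/16 = 1/16
⇒ 3j(2 2 4; 0 0 0)² = 2/35, sgn +1
Racah Σ t=0..0: t=0:+1/96 = 1/96
⇒ 3j(2 2 4; 0 2 -2)² = 1/42, sgn +1
4πI² = N·(3j₀)²·(3jₘ)² = 15/49
I = +1·√(0.306122/4π) = 0.15607835

0.156078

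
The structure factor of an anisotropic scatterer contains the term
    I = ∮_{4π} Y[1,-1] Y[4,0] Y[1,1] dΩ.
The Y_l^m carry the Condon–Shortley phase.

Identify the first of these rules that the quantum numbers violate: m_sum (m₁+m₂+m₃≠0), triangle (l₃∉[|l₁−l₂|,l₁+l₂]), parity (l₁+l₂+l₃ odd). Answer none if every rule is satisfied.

Σmᵢ = 0  ✓
l₃∈[|l₁−l₂|,l₁+l₂]=[3,5], have l₃=1  ✗
Σlᵢ = 6 ⇒ even

triangle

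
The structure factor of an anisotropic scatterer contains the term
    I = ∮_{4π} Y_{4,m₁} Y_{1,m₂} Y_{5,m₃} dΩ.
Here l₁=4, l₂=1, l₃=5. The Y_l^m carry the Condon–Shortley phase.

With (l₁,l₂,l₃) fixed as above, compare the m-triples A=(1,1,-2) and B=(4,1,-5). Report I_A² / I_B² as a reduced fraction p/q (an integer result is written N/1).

7/15

l's match ⇒ only the (l;m) 3-j factors differ between A and B.
A: triangle coeff Δ(4,1,5) = 1/495; Σ_t [0,0]: t=0:+1/1440 = 1/1440; (3j)²=7/165 [(4 1 5; 1 1 -2)], sign=-1
B: triangle coeff Δ(4,1,5) = 1/495; Σ_t [0,0]: t=0:+1/80640 = 1/80640; (3j)²=1/11 [(4 1 5; 4 1 -5)], sign=+1
I_A²/I_B² = (7/165)/(1/11) = 7/15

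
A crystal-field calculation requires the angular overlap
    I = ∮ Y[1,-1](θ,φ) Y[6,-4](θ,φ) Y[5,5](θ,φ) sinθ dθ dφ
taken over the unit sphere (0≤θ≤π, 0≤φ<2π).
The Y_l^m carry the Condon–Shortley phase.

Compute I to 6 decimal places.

0.040859

Checks pass: Σm=0; 12 even; l₃=5∈[5,7].
(2·1+1)(2·6+1)(2·5+1) = 429
Δ: 2! 0! 10! / 13! → 1/858
sum: t=1:−1/14400 = -1/14400
3j²(1 6 5; 0 0 0) = Δ·Π!·Σ² = 6/143  (sign +1)
sum: t=2:+1/7257600 = 1/7257600
3j²(1 6 5; -1 -4 5) = Δ·Π!·Σ² = 1/858  (sign +1)
combine: 4πI² = 429·6/143·1/858 = 3/143
take √, sign +1: I = 0.04085899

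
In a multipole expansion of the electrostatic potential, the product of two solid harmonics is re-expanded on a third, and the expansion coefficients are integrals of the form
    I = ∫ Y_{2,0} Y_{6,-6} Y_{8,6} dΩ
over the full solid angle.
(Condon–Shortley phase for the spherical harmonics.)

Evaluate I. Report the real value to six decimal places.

0.080953

Rules hold: Σm=0, L=16 even, 4≤8≤8.
N = 5·13·17 = 1105
Δ = 0!·4!·12!/17! = 1/30940
Racah Σ t=0..0: t=0:+1/2073600 = 1/2073600
⇒ 3j(2 6 8; 0 0 0)² = 28/1105, sgn +1
Racah Σ t=0..0: t=0:+1/1916006400 = 1/1916006400
⇒ 3j(2 6 8; 0 -6 6)² = 1/340, sgn +1
4πI² = N·(3j₀)²·(3jₘ)² = 7/85
I = +1·√(0.0823529/4π) = 0.08095331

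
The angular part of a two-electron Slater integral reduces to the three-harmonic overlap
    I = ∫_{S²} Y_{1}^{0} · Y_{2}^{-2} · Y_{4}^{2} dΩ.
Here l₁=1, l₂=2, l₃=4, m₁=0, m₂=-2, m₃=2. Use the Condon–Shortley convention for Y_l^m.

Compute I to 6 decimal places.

triangle: need 1≤l₃≤3, have 4; I=0

0.000000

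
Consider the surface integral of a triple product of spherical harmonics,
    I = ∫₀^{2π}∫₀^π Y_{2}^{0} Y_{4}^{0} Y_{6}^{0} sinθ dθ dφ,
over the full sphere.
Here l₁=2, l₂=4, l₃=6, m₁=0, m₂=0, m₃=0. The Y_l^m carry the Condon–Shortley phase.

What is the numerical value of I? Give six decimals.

m-sum 0 ✓  L=12 even ✓  2≤6≤6 ✓
Π(2lᵢ+1) = 5×9×13 = 585
triangle coeff Δ(2,4,6) = 1/6435
Σ_t [0,0]: t=0:+1/2304 = 1/2304
(3j)²=5/143 [(2 4 6; 0 0 0)], sign=+1
(m-triple is (0,0,0) — same symbol as above.)
⇒ 4πI² = 1125/1573
I = (+1)√(1125/1573/(4π)) = 0.23856513

0.238565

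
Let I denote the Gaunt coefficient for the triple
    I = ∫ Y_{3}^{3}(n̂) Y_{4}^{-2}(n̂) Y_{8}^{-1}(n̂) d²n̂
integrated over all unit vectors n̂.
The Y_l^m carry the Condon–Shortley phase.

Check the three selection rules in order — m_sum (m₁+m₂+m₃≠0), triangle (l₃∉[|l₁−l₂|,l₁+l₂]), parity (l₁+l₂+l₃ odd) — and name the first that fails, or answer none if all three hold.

triangle

m₁+m₂+m₃ = 3 − 2 − 1 = 0  ✓
triangle: |3−4|=1 ≤ l₃=8 ≤ 3+4=7  ✗
parity: l₁+l₂+l₃ = 15 is odd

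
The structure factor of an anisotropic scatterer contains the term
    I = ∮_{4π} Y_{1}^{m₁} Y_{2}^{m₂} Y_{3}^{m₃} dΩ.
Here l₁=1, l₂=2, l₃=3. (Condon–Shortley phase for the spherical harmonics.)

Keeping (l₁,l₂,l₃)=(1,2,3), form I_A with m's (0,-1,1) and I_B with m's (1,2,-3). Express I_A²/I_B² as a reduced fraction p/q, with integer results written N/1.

l's match ⇒ only the (l;m) 3-j factors differ between A and B.
A: triangle coeff Δ(1,2,3) = 1/105; Σ_t [0,0]: t=0:+1/6 = 1/6; (3j)²=8/105 [(1 2 3; 0 -1 1)], sign=+1
B: triangle coeff Δ(1,2,3) = 1/105; Σ_t [0,0]: t=0:+1/48 = 1/48; (3j)²=1/7 [(1 2 3; 1 2 -3)], sign=+1
I_A²/I_B² = (8/105)/(1/7) = 8/15

8/15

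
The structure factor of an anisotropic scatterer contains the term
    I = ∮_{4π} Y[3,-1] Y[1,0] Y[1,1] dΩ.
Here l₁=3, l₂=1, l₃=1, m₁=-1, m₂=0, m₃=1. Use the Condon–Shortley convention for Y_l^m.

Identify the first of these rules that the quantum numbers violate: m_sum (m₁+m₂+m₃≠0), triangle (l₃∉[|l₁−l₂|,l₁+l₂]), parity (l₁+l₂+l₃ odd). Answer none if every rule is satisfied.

m₁+m₂+m₃ = -1 + 0 + 1 = 0  ✓
triangle: |3−1|=2 ≤ l₃=1 ≤ 3+1=4  ✗
parity: l₁+l₂+l₃ = 5 is odd

triangle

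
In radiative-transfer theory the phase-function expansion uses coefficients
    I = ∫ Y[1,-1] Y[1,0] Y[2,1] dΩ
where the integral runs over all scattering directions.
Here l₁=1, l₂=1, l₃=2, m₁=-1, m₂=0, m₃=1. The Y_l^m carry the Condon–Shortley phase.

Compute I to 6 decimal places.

Rules hold: Σm=0, L=4 even, 0≤2≤2.
N = 3·3·5 = 45
Δ = 0!·2!·2!/5! = 1/30
Racah Σ t=0..0: t=0:+1/1 = 1/1
⇒ 3j(1 1 2; 0 0 0)² = 2/15, sgn +1
Racah Σ t=0..0: t=0:+1/2 = 1/2
⇒ 3j(1 1 2; -1 0 1)² = 1/10, sgn -1
4πI² = N·(3j₀)²·(3jₘ)² = 3/5
I = -1·√(0.6/4π) = -0.21850969

-0.218510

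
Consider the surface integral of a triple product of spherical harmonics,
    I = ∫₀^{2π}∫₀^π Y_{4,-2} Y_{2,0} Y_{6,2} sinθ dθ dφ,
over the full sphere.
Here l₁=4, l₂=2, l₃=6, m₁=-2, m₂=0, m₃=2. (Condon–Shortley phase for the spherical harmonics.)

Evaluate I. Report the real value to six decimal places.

Rules hold: Σm=0, L=12 even, 2≤6≤6.
N = 9·5·13 = 585
Δ = 0!·8!·4!/13! = 1/6435
Racah Σ t=0..0: t=0:+1/2304 = 1/2304
⇒ 3j(4 2 6; 0 0 0)² = 5/143, sgn +1
Racah Σ t=0..0: t=0:+1/5760 = 1/5760
⇒ 3j(4 2 6; -2 0 2)² = 56/2145, sgn +1
4πI² = N·(3j₀)²·(3jₘ)² = 840/1573
I = +1·√(0.534011/4π) = 0.20614383

0.206144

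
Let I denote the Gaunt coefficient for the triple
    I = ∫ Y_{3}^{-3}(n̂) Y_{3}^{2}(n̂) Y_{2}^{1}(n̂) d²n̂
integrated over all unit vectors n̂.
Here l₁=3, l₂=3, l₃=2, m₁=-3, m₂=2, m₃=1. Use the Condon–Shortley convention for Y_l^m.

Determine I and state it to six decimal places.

-0.210261

Rules hold: Σm=0, L=8 even, 0≤2≤6.
N = 7·7·5 = 245
Δ = 4!·2!·2!/9! = 1/3780
Racah Σ t=1..3: t=1:−1/24 t=2:+1/4 t=3:−1/24 = 1/6
⇒ 3j(3 3 2; 0 0 0)² = 4/105, sgn +1
Racah Σ t=4..4: t=4:+1/48 = 1/48
⇒ 3j(3 3 2; -3 2 1)² = 5/84, sgn -1
4πI² = N·(3j₀)²·(3jₘ)² = 5/9
I = -1·√(0.555556/4π) = -0.21026104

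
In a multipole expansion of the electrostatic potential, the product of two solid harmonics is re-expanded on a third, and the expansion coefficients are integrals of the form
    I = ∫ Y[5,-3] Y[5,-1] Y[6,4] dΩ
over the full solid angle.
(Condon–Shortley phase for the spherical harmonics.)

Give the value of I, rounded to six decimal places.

-0.069086

m-sum 0 ✓  L=16 even ✓  0≤6≤10 ✓
Π(2lᵢ+1) = 11×11×13 = 1573
triangle coeff Δ(5,5,6) = 1/28588560
Σ_t [0,4]: t=0:+1/345600 t=1:−1/13824 t=2:+1/5184 t=3:−1/13824 t=4:+1/345600 = 7/129600
(3j)²=80/7293 [(5 5 6; 0 0 0)], sign=+1
Σ_t [2,4]: t=2:+1/138240 t=3:−1/86400 t=4:+1/829440 = -13/4147200
(3j)²=13/3740 [(5 5 6; -3 -1 4)], sign=-1
⇒ 4πI² = 52/867
I = (-1)√(52/867/(4π)) = -0.06908555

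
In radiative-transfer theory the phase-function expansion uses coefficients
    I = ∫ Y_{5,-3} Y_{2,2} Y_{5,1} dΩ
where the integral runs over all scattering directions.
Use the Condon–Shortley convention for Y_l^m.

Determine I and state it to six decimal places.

0.171169

m-sum 0 ✓  L=12 even ✓  3≤5≤7 ✓
Π(2lᵢ+1) = 11×5×11 = 605
triangle coeff Δ(5,2,5) = 1/38610
Σ_t [0,2]: t=0:+1/2880 t=1:−1/576 t=2:+1/2880 = -1/960
(3j)²=10/429 [(5 2 5; 0 0 0)], sign=+1
Σ_t [2,2]: t=2:+1/5760 = 1/5760
(3j)²=56/2145 [(5 2 5; -3 2 1)], sign=+1
⇒ 4πI² = 560/1521
I = (+1)√(560/1521/(4π)) = 0.17116875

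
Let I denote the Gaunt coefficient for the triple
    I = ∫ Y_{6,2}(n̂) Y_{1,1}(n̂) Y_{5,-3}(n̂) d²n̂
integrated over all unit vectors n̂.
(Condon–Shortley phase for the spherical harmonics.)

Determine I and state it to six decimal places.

0.100084

Checks pass: Σm=0; 12 even; l₃=5∈[5,7].
(2·6+1)(2·1+1)(2·5+1) = 429
Δ: 2! 10! 0! / 13! → 1/858
sum: t=1:−1/14400 = -1/14400
3j²(6 1 5; 0 0 0) = Δ·Π!·Σ² = 6/143  (sign +1)
sum: t=2:+1/161280 = 1/161280
3j²(6 1 5; 2 1 -3) = Δ·Π!·Σ² = 1/143  (sign +1)
combine: 4πI² = 429·6/143·1/143 = 18/143
take √, sign +1: I = 0.10008369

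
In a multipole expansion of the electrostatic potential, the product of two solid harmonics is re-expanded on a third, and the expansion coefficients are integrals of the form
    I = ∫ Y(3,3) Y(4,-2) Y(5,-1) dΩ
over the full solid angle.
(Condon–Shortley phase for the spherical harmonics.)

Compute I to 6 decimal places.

0.143662

m-sum 0 ✓  L=12 even ✓  1≤5≤7 ✓
Π(2lᵢ+1) = 7×9×11 = 693
triangle coeff Δ(3,4,5) = 1/180180
Σ_t [0,2]: t=0:+1/576 t=1:−1/144 t=2:+1/576 = -1/288
(3j)²=20/1001 [(3 4 5; 0 0 0)], sign=+1
Σ_t [0,0]: t=0:+1/2304 = 1/2304
(3j)²=75/4004 [(3 4 5; 3 -2 -1)], sign=+1
⇒ 4πI² = 3375/13013
I = (+1)√(3375/13013/(4π)) = 0.14366244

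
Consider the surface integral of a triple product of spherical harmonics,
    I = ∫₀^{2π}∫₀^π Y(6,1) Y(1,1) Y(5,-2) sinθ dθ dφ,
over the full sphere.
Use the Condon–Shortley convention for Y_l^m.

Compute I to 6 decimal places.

-0.129207

Checks pass: Σm=0; 12 even; l₃=5∈[5,7].
(2·6+1)(2·1+1)(2·5+1) = 429
Δ: 2! 10! 0! / 13! → 1/858
sum: t=1:−1/14400 = -1/14400
3j²(6 1 5; 0 0 0) = Δ·Π!·Σ² = 6/143  (sign +1)
sum: t=2:+1/60480 = 1/60480
3j²(6 1 5; 1 1 -2) = Δ·Π!·Σ² = 5/429  (sign -1)
combine: 4πI² = 429·6/143·5/429 = 30/143
take √, sign -1: I = -0.12920749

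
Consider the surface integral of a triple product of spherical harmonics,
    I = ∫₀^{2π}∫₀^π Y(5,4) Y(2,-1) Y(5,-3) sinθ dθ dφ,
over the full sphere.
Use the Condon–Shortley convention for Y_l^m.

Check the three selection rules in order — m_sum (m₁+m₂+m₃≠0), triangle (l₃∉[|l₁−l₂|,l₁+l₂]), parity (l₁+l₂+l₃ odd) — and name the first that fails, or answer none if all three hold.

azimuthal sum: 4 − 1 − 3 = 0  ✓
3 ≤ 5 ≤ 7 (triangle on l)  ✓
L = 5 + 2 + 5 = 12 (even)  ✓

none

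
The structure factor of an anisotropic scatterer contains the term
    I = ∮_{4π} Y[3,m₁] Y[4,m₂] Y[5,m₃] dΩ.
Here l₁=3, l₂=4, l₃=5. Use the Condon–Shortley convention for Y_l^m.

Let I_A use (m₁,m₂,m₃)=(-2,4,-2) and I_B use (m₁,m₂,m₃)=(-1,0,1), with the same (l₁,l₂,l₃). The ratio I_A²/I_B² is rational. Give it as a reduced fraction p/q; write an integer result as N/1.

196/121

Same 3,4,5: normalisation and zero-m 3j drop out of the ratio.
A: Δ: 2! 4! 6! / 13! → 1/180180; sum: t=2:+1/8640 = 1/8640; 3j²(3 4 5; -2 4 -2) = Δ·Π!·Σ² = 14/1287  (sign -1)
B: Δ: 2! 4! 6! / 13! → 1/180180; sum: t=0:+1/2304 t=1:−1/216 t=2:+1/384 = -11/6912; 3j²(3 4 5; -1 0 1) = Δ·Π!·Σ² = 11/1638  (sign -1)
I_A²/I_B² = (14/1287)/(11/1638) = 196/121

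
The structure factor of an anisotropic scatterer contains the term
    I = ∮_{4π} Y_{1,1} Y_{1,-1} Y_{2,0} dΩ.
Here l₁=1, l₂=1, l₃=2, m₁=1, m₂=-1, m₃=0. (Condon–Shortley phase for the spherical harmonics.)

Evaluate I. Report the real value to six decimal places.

0.126157

m-sum 0 ✓  L=4 even ✓  0≤2≤2 ✓
Π(2lᵢ+1) = 3×3×5 = 45
triangle coeff Δ(1,1,2) = 1/30
Σ_t [0,0]: t=0:+1/1 = 1/1
(3j)²=2/15 [(1 1 2; 0 0 0)], sign=+1
Σ_t [0,0]: t=0:+1/4 = 1/4
(3j)²=1/30 [(1 1 2; 1 -1 0)], sign=+1
⇒ 4πI² = 1/5
I = (+1)√(1/5/(4π)) = 0.12615663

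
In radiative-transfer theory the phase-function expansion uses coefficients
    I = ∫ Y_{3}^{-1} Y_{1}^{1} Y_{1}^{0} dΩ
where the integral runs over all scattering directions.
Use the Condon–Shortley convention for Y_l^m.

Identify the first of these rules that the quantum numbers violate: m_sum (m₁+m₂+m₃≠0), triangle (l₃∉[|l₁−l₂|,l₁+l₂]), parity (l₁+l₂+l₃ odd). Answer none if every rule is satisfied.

m₁+m₂+m₃ = -1 + 1 + 0 = 0  ✓
triangle: |3−1|=2 ≤ l₃=1 ≤ 3+1=4  ✗
parity: l₁+l₂+l₃ = 5 is odd

triangle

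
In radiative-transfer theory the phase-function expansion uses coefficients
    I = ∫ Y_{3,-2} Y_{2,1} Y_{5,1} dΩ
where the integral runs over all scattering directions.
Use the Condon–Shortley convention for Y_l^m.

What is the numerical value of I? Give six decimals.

Rules hold: Σm=0, L=10 even, 1≤5≤5.
N = 7·5·11 = 385
Δ = 0!·6!·4!/11! = 1/2310
Racah Σ t=0..0: t=0:+1/144 = 1/144
⇒ 3j(3 2 5; 0 0 0)² = 10/231, sgn -1
Racah Σ t=0..0: t=0:+1/720 = 1/720
⇒ 3j(3 2 5; -2 1 1)² = 4/385, sgn +1
4πI² = N·(3j₀)²·(3jₘ)² = 40/231
I = -1·√(0.17316/4π) = -0.11738675

-0.117387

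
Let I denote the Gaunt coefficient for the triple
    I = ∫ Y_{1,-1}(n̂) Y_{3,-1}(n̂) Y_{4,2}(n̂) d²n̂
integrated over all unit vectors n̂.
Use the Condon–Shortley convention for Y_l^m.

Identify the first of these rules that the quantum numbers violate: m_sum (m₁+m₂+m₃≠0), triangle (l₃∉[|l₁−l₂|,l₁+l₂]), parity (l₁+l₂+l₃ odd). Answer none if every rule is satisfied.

none

azimuthal sum: -1 − 1 + 2 = 0  ✓
2 ≤ 4 ≤ 4 (triangle on l)  ✓
L = 1 + 3 + 4 = 8 (even)  ✓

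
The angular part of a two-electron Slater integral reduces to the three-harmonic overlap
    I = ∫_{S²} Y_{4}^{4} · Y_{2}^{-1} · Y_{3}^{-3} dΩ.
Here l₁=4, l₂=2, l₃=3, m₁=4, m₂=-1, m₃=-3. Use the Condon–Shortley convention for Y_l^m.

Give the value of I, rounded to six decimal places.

0.000000

Σlᵢ=9 odd — θ-integrand is odd under cosθ→−cosθ; I=0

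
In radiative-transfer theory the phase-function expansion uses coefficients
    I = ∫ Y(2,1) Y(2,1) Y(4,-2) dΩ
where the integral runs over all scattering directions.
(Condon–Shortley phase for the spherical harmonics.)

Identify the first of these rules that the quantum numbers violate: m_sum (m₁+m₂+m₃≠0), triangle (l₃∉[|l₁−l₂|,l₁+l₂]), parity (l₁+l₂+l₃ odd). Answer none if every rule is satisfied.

none

m₁+m₂+m₃ = 1 + 1 − 2 = 0  ✓
triangle: |2−2|=0 ≤ l₃=4 ≤ 2+2=4  ✓
parity: l₁+l₂+l₃ = 8 is even  ✓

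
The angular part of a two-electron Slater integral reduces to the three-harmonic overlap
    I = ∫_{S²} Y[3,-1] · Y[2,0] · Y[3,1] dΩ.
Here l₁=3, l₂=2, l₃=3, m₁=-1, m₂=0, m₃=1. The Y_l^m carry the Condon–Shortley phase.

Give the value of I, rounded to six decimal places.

-0.126157

Rules hold: Σm=0, L=8 even, 1≤3≤5.
N = 7·5·7 = 245
Δ = 2!·4!·2!/9! = 1/3780
Racah Σ t=0..2: t=0:+1/24 t=1:−1/4 t=2:+1/24 = -1/6
⇒ 3j(3 2 3; 0 0 0)² = 4/105, sgn +1
Racah Σ t=0..2: t=0:+1/96 t=1:−1/6 t=2:+1/16 = -3/32
⇒ 3j(3 2 3; -1 0 1)² = 3/140, sgn -1
4πI² = N·(3j₀)²·(3jₘ)² = 1/5
I = -1·√(0.2/4π) = -0.12615663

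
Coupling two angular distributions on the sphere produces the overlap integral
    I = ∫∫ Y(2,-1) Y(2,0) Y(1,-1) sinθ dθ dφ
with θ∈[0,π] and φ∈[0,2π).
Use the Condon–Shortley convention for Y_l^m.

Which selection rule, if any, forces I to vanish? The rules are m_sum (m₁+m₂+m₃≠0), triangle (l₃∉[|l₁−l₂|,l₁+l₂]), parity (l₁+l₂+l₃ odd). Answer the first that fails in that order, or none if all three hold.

Σmᵢ = -2  ✗
l₃∈[|l₁−l₂|,l₁+l₂]=[0,4], have l₃=1
Σlᵢ = 5 ⇒ odd

m_sum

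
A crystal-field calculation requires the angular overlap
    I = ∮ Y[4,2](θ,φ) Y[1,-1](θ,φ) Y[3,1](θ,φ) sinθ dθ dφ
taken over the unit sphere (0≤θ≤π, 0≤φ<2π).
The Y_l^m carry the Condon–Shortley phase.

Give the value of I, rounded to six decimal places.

0.000000

m-sum = 2 − 1 + 1 = 2 ≠ 0 ⇒ I = 0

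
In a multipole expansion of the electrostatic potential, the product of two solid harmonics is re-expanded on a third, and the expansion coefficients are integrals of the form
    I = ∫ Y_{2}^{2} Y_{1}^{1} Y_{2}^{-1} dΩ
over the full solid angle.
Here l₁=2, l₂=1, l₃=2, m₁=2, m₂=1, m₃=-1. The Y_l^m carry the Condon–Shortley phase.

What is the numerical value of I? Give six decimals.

0.000000

2 + 1 − 1 = 2 ≠ 0: azimuthal integral kills it; I = 0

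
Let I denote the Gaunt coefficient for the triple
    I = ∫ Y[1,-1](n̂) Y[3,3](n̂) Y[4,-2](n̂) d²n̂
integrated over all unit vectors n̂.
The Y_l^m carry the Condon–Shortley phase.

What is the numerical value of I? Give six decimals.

Checks pass: Σm=0; 8 even; l₃=4∈[2,4].
(2·1+1)(2·3+1)(2·4+1) = 189
Δ: 0! 2! 6! / 9! → 1/252
sum: t=0:+1/36 = 1/36
3j²(1 3 4; 0 0 0) = Δ·Π!·Σ² = 4/63  (sign +1)
sum: t=0:+1/1440 = 1/1440
3j²(1 3 4; -1 3 -2) = Δ·Π!·Σ² = 1/252  (sign +1)
combine: 4πI² = 189·4/63·1/252 = 1/21
take √, sign +1: I = 0.06155813

0.061558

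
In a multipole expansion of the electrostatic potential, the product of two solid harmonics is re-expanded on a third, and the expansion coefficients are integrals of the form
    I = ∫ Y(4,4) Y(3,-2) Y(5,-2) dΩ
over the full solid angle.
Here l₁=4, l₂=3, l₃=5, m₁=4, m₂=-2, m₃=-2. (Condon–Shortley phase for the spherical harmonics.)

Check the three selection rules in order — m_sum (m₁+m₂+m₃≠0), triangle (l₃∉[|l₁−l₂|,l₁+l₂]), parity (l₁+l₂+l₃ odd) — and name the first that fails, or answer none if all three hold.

none

azimuthal sum: 4 − 2 − 2 = 0  ✓
1 ≤ 5 ≤ 7 (triangle on l)  ✓
L = 4 + 3 + 5 = 12 (even)  ✓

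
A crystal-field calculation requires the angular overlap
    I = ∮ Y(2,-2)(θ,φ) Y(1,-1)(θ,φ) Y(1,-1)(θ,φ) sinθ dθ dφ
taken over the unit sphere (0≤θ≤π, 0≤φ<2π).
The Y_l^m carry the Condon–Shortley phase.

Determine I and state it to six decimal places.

m-sum = -2 − 1 − 1 = -4 ≠ 0 ⇒ I = 0

0.000000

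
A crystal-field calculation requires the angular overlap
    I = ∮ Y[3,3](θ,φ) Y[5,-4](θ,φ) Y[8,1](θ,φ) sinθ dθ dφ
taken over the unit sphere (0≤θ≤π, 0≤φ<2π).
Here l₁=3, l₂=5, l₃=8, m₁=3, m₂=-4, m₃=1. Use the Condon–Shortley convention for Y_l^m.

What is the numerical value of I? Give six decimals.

Rules hold: Σm=0, L=16 even, 2≤8≤8.
N = 7·11·17 = 1309
Δ = 0!·6!·10!/17! = 1/136136
Racah Σ t=0..0: t=0:+1/518400 = 1/518400
⇒ 3j(3 5 8; 0 0 0)² = 56/2431, sgn +1
Racah Σ t=0..0: t=0:+1/261273600 = 1/261273600
⇒ 3j(3 5 8; 3 -4 1)² = 1/19448, sgn -1
4πI² = N·(3j₀)²·(3jₘ)² = 49/31603
I = -1·√(0.00155049/4π) = -0.01110782

-0.011108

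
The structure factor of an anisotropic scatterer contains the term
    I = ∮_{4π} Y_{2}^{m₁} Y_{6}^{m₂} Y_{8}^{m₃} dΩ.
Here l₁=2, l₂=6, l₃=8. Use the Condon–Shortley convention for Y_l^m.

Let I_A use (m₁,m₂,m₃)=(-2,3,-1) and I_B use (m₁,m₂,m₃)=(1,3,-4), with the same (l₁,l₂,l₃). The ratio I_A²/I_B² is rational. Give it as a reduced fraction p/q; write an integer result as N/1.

7/176

l's match ⇒ only the (l;m) 3-j factors differ between A and B.
A: triangle coeff Δ(2,6,8) = 1/30940; Σ_t [0,0]: t=0:+1/52254720 = 1/52254720; (3j)²=1/884 [(2 6 8; -2 3 -1)], sign=-1
B: triangle coeff Δ(2,6,8) = 1/30940; Σ_t [0,0]: t=0:+1/13063680 = 1/13063680; (3j)²=44/1547 [(2 6 8; 1 3 -4)], sign=+1
I_A²/I_B² = (1/884)/(44/1547) = 7/176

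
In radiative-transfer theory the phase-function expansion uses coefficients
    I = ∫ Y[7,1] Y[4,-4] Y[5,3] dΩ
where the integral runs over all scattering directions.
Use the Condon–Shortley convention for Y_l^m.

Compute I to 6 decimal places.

Rules hold: Σm=0, L=16 even, 3≤5≤11.
N = 15·9·11 = 1485
Δ = 6!·8!·2!/17! = 1/6126120
Racah Σ t=2..4: t=2:+1/69120 t=3:−1/20736 t=4:+1/69120 = -1/51840
⇒ 3j(7 4 5; 0 0 0)² = 280/21879, sgn +1
Racah Σ t=0..0: t=0:+1/2073600 = 1/2073600
⇒ 3j(7 4 5; 1 -4 3)² = 392/109395, sgn +1
4πI² = N·(3j₀)²·(3jₘ)² = 109760/1611753
I = +1·√(0.0680998/4π) = 0.07361526

0.073615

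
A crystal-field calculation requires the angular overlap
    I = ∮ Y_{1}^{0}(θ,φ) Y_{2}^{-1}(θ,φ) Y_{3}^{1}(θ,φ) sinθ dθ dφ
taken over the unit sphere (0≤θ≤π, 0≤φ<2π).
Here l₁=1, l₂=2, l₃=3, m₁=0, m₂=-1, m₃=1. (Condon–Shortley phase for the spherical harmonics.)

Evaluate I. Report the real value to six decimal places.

-0.233597

Rules hold: Σm=0, L=6 even, 1≤3≤3.
N = 3·5·7 = 105
Δ = 0!·2!·4!/7! = 1/105
Racah Σ t=0..0: t=0:+1/4 = 1/4
⇒ 3j(1 2 3; 0 0 0)² = 3/35, sgn -1
Racah Σ t=0..0: t=0:+1/6 = 1/6
⇒ 3j(1 2 3; 0 -1 1)² = 8/105, sgn +1
4πI² = N·(3j₀)²·(3jₘ)² = 24/35
I = -1·√(0.685714/4π) = -0.23359668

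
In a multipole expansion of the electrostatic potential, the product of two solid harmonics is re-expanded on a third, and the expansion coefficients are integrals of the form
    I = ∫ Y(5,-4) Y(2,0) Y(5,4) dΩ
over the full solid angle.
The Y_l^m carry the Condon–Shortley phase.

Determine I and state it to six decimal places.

Checks pass: Σm=0; 12 even; l₃=5∈[3,7].
(2·5+1)(2·2+1)(2·5+1) = 605
Δ: 2! 8! 2! / 13! → 1/38610
sum: t=0:+1/2880 t=1:−1/576 t=2:+1/2880 = -1/960
3j²(5 2 5; 0 0 0) = Δ·Π!·Σ² = 10/429  (sign +1)
sum: t=1:−1/40320 t=2:+1/20160 = 1/40320
3j²(5 2 5; -4 0 4) = Δ·Π!·Σ² = 6/715  (sign -1)
combine: 4πI² = 605·10/429·6/715 = 20/169
take √, sign -1: I = -0.09704356

-0.097044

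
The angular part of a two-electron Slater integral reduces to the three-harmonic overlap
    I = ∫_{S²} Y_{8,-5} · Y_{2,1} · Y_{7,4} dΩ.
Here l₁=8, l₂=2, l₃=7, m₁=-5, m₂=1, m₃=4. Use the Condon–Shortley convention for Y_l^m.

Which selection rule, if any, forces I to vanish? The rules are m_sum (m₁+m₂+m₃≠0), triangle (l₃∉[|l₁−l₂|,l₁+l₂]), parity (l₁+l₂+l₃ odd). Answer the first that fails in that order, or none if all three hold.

azimuthal sum: -5 + 1 + 4 = 0  ✓
6 ≤ 7 ≤ 10 (triangle on l)  ✓
L = 8 + 2 + 7 = 17 (odd)  ✗

parity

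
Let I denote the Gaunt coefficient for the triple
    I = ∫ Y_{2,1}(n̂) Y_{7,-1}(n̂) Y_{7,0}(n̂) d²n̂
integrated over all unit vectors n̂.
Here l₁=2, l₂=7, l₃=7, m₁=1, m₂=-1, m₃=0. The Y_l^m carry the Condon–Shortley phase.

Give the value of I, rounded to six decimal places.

-0.026159

m-sum 0 ✓  L=16 even ✓  5≤7≤9 ✓
Π(2lᵢ+1) = 5×15×15 = 1125
triangle coeff Δ(2,7,7) = 1/185640
Σ_t [0,2]: t=0:+1/2419200 t=1:−1/518400 t=2:+1/2419200 = -1/907200
(3j)²=56/3315 [(2 7 7; 0 0 0)], sign=+1
Σ_t [0,1]: t=0:+1/1036800 t=1:−1/1209600 = 1/7257600
(3j)²=1/2210 [(2 7 7; 1 -1 0)], sign=-1
⇒ 4πI² = 420/48841
I = (-1)√(420/48841/(4π)) = -0.02615938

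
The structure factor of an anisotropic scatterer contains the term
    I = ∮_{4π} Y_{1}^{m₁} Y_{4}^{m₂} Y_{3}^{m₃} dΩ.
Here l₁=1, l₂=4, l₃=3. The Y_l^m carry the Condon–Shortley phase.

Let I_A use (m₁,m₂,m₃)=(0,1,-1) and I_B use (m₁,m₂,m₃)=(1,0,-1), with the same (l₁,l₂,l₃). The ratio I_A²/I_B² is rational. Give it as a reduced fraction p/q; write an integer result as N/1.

Same 1,4,3: normalisation and zero-m 3j drop out of the ratio.
A: Δ: 2! 0! 6! / 9! → 1/252; sum: t=1:−1/48 = -1/48; 3j²(1 4 3; 0 1 -1) = Δ·Π!·Σ² = 5/84  (sign -1)
B: Δ: 2! 0! 6! / 9! → 1/252; sum: t=0:+1/96 = 1/96; 3j²(1 4 3; 1 0 -1) = Δ·Π!·Σ² = 1/42  (sign +1)
I_A²/I_B² = (5/84)/(1/42) = 5/2

5/2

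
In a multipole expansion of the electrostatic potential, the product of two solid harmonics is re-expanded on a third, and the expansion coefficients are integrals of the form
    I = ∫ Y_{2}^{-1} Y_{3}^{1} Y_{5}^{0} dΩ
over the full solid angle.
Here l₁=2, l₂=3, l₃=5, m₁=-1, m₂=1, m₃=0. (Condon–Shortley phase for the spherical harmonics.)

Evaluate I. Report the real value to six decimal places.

m-sum 0 ✓  L=10 even ✓  1≤5≤5 ✓
Π(2lᵢ+1) = 5×7×11 = 385
triangle coeff Δ(2,3,5) = 1/2310
Σ_t [0,0]: t=0:+1/144 = 1/144
(3j)²=10/231 [(2 3 5; 0 0 0)], sign=-1
Σ_t [0,0]: t=0:+1/288 = 1/288
(3j)²=5/231 [(2 3 5; -1 1 0)], sign=-1
⇒ 4πI² = 250/693
I = (+1)√(250/693/(4π)) = 0.16943318

0.169433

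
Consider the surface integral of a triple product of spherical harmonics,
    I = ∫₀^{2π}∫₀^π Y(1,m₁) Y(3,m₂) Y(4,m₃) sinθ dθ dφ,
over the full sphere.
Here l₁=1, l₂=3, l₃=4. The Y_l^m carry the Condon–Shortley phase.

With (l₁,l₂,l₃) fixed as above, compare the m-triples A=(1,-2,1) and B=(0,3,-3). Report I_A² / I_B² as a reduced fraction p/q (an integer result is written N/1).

3/7

l's match ⇒ only the (l;m) 3-j factors differ between A and B.
A: triangle coeff Δ(1,3,4) = 1/252; Σ_t [0,0]: t=0:+1/240 = 1/240; (3j)²=1/84 [(1 3 4; 1 -2 1)], sign=-1
B: triangle coeff Δ(1,3,4) = 1/252; Σ_t [0,0]: t=0:+1/720 = 1/720; (3j)²=1/36 [(1 3 4; 0 3 -3)], sign=-1
I_A²/I_B² = (1/84)/(1/36) = 3/7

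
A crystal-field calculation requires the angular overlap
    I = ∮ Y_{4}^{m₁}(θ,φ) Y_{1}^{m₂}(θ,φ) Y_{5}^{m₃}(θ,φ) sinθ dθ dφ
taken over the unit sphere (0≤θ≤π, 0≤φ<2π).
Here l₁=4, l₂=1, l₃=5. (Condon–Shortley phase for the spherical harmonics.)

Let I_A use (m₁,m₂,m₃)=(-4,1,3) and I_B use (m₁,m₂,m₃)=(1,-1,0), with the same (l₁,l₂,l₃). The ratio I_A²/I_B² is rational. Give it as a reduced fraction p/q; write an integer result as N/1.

1/10

Shared (l₁,l₂,l₃)=(4,1,5): N and (l;000)² cancel in I_A²/I_B².
A: Δ = 0!·8!·2!/11! = 1/495; Racah Σ t=0..0: t=0:+1/80640 = 1/80640; ⇒ 3j(4 1 5; -4 1 3)² = 1/495, sgn +1
B: Δ = 0!·8!·2!/11! = 1/495; Racah Σ t=0..0: t=0:+1/1440 = 1/1440; ⇒ 3j(4 1 5; 1 -1 0)² = 2/99, sgn -1
I_A²/I_B² = (1/495)/(2/99) = 1/10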